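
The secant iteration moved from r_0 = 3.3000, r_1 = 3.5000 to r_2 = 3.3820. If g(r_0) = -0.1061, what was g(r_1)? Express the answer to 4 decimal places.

The secant line through (3.3000, -0.1061) and (3.5000, g(r_1)) crosses zero at r_2 = 3.3820.
So (3.3000, -0.1061), (3.5000, g(r_1)), (3.3820, 0) are collinear:
g(r_1) = -0.1061 · (3.5000 − 3.3820) / (3.3000 − 3.3820) = -0.1061 · (0.118000)/(-0.082000) = 0.152680

0.1527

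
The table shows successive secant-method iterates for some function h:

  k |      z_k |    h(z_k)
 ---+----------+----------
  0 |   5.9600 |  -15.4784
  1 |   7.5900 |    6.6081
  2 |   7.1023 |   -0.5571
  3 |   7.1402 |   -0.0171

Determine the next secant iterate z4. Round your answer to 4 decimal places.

z4 = 7.1402 − (-0.0171)·(7.1402 − 7.1023) / (-0.0171 − (-0.5571))
   = 7.1402 − (-0.000648)/(0.540000) = 7.141400

7.1414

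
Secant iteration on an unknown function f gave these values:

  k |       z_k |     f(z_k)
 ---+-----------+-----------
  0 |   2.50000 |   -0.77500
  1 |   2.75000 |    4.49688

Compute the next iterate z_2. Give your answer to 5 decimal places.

z_2 = 2.75000 − 4.49688·(2.75000 − 2.50000) / (4.49688 − (-0.77500))
   = 2.75000 − (1.1242200)/(5.2718800) = 2.5367516

2.53675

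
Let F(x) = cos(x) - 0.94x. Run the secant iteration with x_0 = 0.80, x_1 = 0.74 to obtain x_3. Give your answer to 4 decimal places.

F(0.80) = -0.055293, F(0.74) = 0.042869
x_2 = 0.740000 − 0.042869·(0.740000 − 0.800000) / (0.042869 − (-0.055293)) = 0.740000 − (-0.002572)/(0.098162) = 0.766203
F(0.766203) = 0.000318
x_3 = 0.766203 − 0.000318·(0.766203 − 0.740000) / (0.000318 − 0.042869) = 0.766203 − (0.000008)/(-0.042550) = 0.766399

0.7664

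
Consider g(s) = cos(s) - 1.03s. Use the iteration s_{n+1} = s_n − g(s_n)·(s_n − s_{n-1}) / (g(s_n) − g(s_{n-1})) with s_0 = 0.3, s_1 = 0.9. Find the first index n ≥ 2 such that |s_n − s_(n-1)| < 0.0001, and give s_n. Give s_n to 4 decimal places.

n = 5, s_n = 0.7260

g(0.3) = 0.646336, g(0.9) = -0.305390
s_2 = 0.900000 − (-0.305390)·(0.600000)/(-0.951727) = 0.707472;  |Δ| = 0.192528
g(0.707472) = 0.031311
s_3 = 0.707472 − 0.031311·(-0.192528)/(0.336701) = 0.725376;  |Δ| = 0.017904
g(0.725376) = 0.001113
s_4 = 0.725376 − 0.001113·(0.017904)/(-0.030198) = 0.726036;  |Δ| = 0.000660
g(0.726036) = -0.000005
s_5 = 0.726036 − (-0.000005)·(0.000660)/(-0.001118) = 0.726033;  |Δ| = 0.000003
|s_5 − s_4| = 0.000003 < 0.0001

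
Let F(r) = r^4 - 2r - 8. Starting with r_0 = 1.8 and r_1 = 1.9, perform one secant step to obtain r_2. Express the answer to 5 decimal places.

F(1.8) = -1.1024000, F(1.9) = 1.2321000
r_2 = 1.9000000 − 1.2321000·(1.9000000 − 1.8000000) / (1.2321000 − (-1.1024000)) = 1.9000000 − (0.1232100)/(2.3345000) = 1.8472221

1.84722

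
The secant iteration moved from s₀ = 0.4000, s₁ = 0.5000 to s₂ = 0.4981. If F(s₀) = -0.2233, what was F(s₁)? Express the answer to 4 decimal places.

0.0043

The secant line through (0.4000, -0.2233) and (0.5000, F(s₁)) crosses zero at s₂ = 0.4981.
So (0.4000, -0.2233), (0.5000, F(s₁)), (0.4981, 0) are collinear:
F(s₁) = -0.2233 · (0.5000 − 0.4981) / (0.4000 − 0.4981) = -0.2233 · (0.001900)/(-0.098100) = 0.004325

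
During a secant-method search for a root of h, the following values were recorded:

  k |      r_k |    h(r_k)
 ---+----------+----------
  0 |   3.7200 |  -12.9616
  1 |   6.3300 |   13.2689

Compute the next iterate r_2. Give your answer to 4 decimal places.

5.0097

r_2 = 6.3300 − 13.2689·(6.3300 − 3.7200) / (13.2689 − (-12.9616))
   = 6.3300 − (34.631829)/(26.230500) = 5.009711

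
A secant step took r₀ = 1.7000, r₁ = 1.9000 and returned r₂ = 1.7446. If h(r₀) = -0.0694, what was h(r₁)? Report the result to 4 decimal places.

0.2418

The secant line through (1.7000, -0.0694) and (1.9000, h(r₁)) crosses zero at r₂ = 1.7446.
So (1.7000, -0.0694), (1.9000, h(r₁)), (1.7446, 0) are collinear:
h(r₁) = -0.0694 · (1.9000 − 1.7446) / (1.7000 − 1.7446) = -0.0694 · (0.155400)/(-0.044600) = 0.241811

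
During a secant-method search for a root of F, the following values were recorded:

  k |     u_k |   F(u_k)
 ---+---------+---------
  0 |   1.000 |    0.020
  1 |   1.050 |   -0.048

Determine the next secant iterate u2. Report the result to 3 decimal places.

1.015

u2 = 1.050 − (-0.048)·(1.050 − 1.000) / (-0.048 − 0.020)
   = 1.050 − (-0.00240)/(-0.06800) = 1.01471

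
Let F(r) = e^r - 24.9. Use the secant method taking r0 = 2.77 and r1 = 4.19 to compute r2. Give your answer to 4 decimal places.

3.0236

F(2.77) = -8.941366, F(4.19) = 41.122791
r2 = 4.190000 − 41.122791·(4.190000 − 2.770000) / (41.122791 − (-8.941366)) = 4.190000 − (58.394363)/(50.064157) = 3.023609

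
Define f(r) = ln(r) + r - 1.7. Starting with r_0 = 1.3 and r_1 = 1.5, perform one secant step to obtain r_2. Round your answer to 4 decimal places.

1.3802

f(1.3) = -0.137636, f(1.5) = 0.205465
r_2 = 1.500000 − 0.205465·(1.500000 − 1.300000) / (0.205465 − (-0.137636)) = 1.500000 − (0.041093)/(0.343101) = 1.380230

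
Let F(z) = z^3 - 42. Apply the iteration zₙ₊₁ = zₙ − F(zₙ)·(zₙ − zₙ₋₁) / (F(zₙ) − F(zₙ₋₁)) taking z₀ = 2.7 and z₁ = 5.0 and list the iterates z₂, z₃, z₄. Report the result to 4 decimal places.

3.1874, 3.3756, 3.4850

F(2.7) = -22.317000, F(5.0) = 83.000000
z₂ = 5.000000 − 83.000000·(5.000000 − 2.700000) / (83.000000 − (-22.317000)) = 5.000000 − (190.900000)/(105.317000) = 3.187377
F(3.187377) = -9.618246
z₃ = 3.187377 − (-9.618246)·(3.187377 − 5.000000) / (-9.618246 − 83.000000) = 3.187377 − (17.434253)/(-92.618246) = 3.375615
F(3.375615) = -3.535623
z₄ = 3.375615 − (-3.535623)·(3.375615 − 3.187377) / (-3.535623 − (-9.618246)) = 3.375615 − (-0.665538)/(6.082623) = 3.485031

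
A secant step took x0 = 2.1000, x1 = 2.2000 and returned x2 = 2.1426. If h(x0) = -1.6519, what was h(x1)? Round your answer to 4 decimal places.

2.2258

The secant line through (2.1000, -1.6519) and (2.2000, h(x1)) crosses zero at x2 = 2.1426.
So (2.1000, -1.6519), (2.2000, h(x1)), (2.1426, 0) are collinear:
h(x1) = -1.6519 · (2.2000 − 2.1426) / (2.1000 − 2.1426) = -1.6519 · (0.057400)/(-0.042600) = 2.225800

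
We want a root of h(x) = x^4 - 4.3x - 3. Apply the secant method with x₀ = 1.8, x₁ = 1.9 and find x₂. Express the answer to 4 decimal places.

1.8115

h(1.8) = -0.242400, h(1.9) = 1.862100
x₂ = 1.900000 − 1.862100·(1.900000 − 1.800000) / (1.862100 − (-0.242400)) = 1.900000 − (0.186210)/(2.104500) = 1.811518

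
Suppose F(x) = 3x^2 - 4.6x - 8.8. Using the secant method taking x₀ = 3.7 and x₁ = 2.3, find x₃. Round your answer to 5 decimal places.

F(3.7) = 15.2500000, F(2.3) = -3.5100000
x₂ = 2.3000000 − (-3.5100000)·(2.3000000 − 3.7000000) / (-3.5100000 − 15.2500000) = 2.3000000 − (4.9140000)/(-18.7600000) = 2.5619403
F(2.5619403) = -0.8943111
x₃ = 2.5619403 − (-0.8943111)·(2.5619403 − 2.3000000) / (-0.8943111 − (-3.5100000)) = 2.5619403 − (-0.2342561)/(2.6156889) = 2.6514984

2.65150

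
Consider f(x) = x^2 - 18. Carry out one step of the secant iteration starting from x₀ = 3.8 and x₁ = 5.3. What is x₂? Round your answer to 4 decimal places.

4.1912

f(3.8) = -3.560000, f(5.3) = 10.090000
x₂ = 5.300000 − 10.090000·(5.300000 − 3.800000) / (10.090000 − (-3.560000)) = 5.300000 − (15.135000)/(13.650000) = 4.191209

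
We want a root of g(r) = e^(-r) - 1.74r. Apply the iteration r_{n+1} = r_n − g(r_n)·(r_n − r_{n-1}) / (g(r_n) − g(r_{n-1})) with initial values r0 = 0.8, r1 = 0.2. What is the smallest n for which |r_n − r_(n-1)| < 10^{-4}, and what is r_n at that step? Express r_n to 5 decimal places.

n = 5, r_n = 0.38936

g(0.8) = -0.9426710, g(0.2) = 0.4707308
r2 = 0.2000000 − 0.4707308·(-0.6000000)/(1.4134018) = 0.3998288;  |Δ| = 0.1998288
g(0.3998288) = -0.0252674
r3 = 0.3998288 − (-0.0252674)·(0.1998288)/(-0.4959982) = 0.3896491;  |Δ| = 0.0101798
g(0.3896491) = -0.0006948
r4 = 0.3896491 − (-0.0006948)·(-0.0101798)/(0.0245726) = 0.3893612;  |Δ| = 0.0002879
g(0.3893612) = 0.0000010
r5 = 0.3893612 − 0.0000010·(-0.0002879)/(0.0006958) = 0.3893616;  |Δ| = 0.0000004
|r5 − r4| = 0.0000004 < 10^{-4}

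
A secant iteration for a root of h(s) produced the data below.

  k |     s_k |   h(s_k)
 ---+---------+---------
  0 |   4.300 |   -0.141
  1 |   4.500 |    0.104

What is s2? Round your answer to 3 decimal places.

4.415

s2 = 4.500 − 0.104·(4.500 − 4.300) / (0.104 − (-0.141))
   = 4.500 − (0.02080)/(0.24500) = 4.41510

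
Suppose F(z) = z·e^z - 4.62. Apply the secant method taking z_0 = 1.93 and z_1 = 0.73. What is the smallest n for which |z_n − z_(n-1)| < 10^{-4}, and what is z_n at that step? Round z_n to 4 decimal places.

F(1.93) = 8.676755, F(0.73) = -3.105191
z_2 = 0.730000 − (-3.105191)·(-1.200000)/(-11.781946) = 1.046266;  |Δ| = 0.316266
F(1.046266) = -1.641280
z_3 = 1.046266 − (-1.641280)·(0.316266)/(1.463911) = 1.400851;  |Δ| = 0.354585
F(1.400851) = 1.065568
z_4 = 1.400851 − 1.065568·(0.354585)/(2.706848) = 1.261266;  |Δ| = 0.139585
F(1.261266) = -0.167870
z_5 = 1.261266 − (-0.167870)·(-0.139585)/(-1.233438) = 1.280264;  |Δ| = 0.018997
F(1.280264) = -0.014138
z_6 = 1.280264 − (-0.014138)·(0.018997)/(0.153732) = 1.282011;  |Δ| = 0.001747
F(1.282011) = 0.000212
z_7 = 1.282011 − 0.000212·(0.001747)/(0.014350) = 1.281985;  |Δ| = 0.000026
|z_7 − z_6| = 0.000026 < 10^{-4}

n = 7, z_n = 1.2820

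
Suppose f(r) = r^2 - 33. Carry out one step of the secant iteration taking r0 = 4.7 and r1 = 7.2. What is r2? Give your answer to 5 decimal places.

5.61681

f(4.7) = -10.9100000, f(7.2) = 18.8400000
r2 = 7.2000000 − 18.8400000·(7.2000000 − 4.7000000) / (18.8400000 − (-10.9100000)) = 7.2000000 − (47.1000000)/(29.7500000) = 5.6168067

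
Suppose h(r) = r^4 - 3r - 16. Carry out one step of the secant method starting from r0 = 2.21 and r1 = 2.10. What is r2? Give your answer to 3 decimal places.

2.177

h(2.21) = 1.22443, h(2.10) = -2.85190
r2 = 2.10000 − (-2.85190)·(2.10000 − 2.21000) / (-2.85190 − 1.22443) = 2.10000 − (0.31371)/(-4.07633) = 2.17696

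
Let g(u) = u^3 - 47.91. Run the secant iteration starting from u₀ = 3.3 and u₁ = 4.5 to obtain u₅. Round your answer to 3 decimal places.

g(3.3) = -11.97300, g(4.5) = 43.21500
u₂ = 4.50000 − 43.21500·(4.50000 − 3.30000) / (43.21500 − (-11.97300)) = 4.50000 − (51.85800)/(55.18800) = 3.56034
g(3.56034) = -2.77909
u₃ = 3.56034 − (-2.77909)·(3.56034 − 4.50000) / (-2.77909 − 43.21500) = 3.56034 − (2.61140)/(-45.99409) = 3.61712
g(3.61712) = -0.58536
u₄ = 3.61712 − (-0.58536)·(3.61712 − 3.56034) / (-0.58536 − (-2.77909)) = 3.61712 − (-0.03323)/(2.19373) = 3.63227
g(3.63227) = 0.01178
u₅ = 3.63227 − 0.01178·(3.63227 − 3.61712) / (0.01178 − (-0.58536)) = 3.63227 − (0.00018)/(0.59714) = 3.63197

3.632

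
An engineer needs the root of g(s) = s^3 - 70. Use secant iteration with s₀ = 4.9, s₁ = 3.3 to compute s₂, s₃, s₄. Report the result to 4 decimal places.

g(4.9) = 47.649000, g(3.3) = -34.063000
s₂ = 3.300000 − (-34.063000)·(3.300000 − 4.900000) / (-34.063000 − 47.649000) = 3.300000 − (54.500800)/(-81.712000) = 3.966986
g(3.966986) = -7.571606
s₃ = 3.966986 − (-7.571606)·(3.966986 − 3.300000) / (-7.571606 − (-34.063000)) = 3.966986 − (-5.050159)/(26.491394) = 4.157620
g(4.157620) = 1.867827
s₄ = 4.157620 − 1.867827·(4.157620 − 3.966986) / (1.867827 − (-7.571606)) = 4.157620 − (0.356071)/(9.439433) = 4.119899

3.9670, 4.1576, 4.1199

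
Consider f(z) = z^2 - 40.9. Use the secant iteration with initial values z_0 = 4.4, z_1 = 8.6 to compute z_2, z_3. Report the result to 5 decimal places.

6.05692, 6.34441

f(4.4) = -21.5400000, f(8.6) = 33.0600000
z_2 = 8.6000000 − 33.0600000·(8.6000000 − 4.4000000) / (33.0600000 − (-21.5400000)) = 8.6000000 − (138.8520000)/(54.6000000) = 6.0569231
f(6.0569231) = -4.2136828
z_3 = 6.0569231 − (-4.2136828)·(6.0569231 − 8.6000000) / (-4.2136828 − 33.0600000) = 6.0569231 − (10.7157196)/(-37.2736828) = 6.3444106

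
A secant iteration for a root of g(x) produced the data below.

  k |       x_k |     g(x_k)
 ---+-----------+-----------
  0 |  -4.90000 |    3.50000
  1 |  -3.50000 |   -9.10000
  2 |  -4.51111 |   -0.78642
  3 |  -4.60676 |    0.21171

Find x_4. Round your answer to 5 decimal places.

-4.58647

x_4 = -4.60676 − 0.21171·(-4.60676 − (-4.51111)) / (0.21171 − (-0.78642))
   = -4.60676 − (-0.0202501)/(0.9981300) = -4.5864720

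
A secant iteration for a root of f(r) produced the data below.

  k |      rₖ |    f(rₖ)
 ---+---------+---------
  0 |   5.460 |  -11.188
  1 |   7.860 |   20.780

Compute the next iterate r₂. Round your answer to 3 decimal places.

r₂ = 7.860 − 20.780·(7.860 − 5.460) / (20.780 − (-11.188))
   = 7.860 − (49.87200)/(31.96800) = 6.29994

6.300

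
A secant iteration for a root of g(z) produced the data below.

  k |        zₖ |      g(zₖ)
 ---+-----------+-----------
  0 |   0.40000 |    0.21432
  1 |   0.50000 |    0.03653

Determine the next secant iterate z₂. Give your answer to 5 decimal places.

0.52055

z₂ = 0.50000 − 0.03653·(0.50000 − 0.40000) / (0.03653 − 0.21432)
   = 0.50000 − (0.0036530)/(-0.1777900) = 0.5205467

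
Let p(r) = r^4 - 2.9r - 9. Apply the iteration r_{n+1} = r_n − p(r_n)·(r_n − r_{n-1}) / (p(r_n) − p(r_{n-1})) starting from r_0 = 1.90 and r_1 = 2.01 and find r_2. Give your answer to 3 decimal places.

p(1.90) = -1.47790, p(2.01) = 1.49341
r_2 = 2.01000 − 1.49341·(2.01000 − 1.90000) / (1.49341 − (-1.47790)) = 2.01000 − (0.16427)/(2.97131) = 1.95471

1.955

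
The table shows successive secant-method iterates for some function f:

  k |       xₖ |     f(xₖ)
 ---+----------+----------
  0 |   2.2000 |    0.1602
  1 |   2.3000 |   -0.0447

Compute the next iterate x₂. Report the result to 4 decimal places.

x₂ = 2.3000 − (-0.0447)·(2.3000 − 2.2000) / (-0.0447 − 0.1602)
   = 2.3000 − (-0.004470)/(-0.204900) = 2.278184

2.2782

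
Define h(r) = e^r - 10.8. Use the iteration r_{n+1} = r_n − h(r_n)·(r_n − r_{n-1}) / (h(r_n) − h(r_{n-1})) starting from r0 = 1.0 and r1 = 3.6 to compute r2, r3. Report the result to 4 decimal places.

h(1.0) = -8.081718, h(3.6) = 25.798234
r2 = 3.600000 − 25.798234·(3.600000 − 1.000000) / (25.798234 − (-8.081718)) = 3.600000 − (67.075410)/(33.879953) = 1.620204
h(1.620204) = -5.745881
r3 = 1.620204 − (-5.745881)·(1.620204 − 3.600000) / (-5.745881 − 25.798234) = 1.620204 − (11.375675)/(-31.544115) = 1.980831

1.6202, 1.9808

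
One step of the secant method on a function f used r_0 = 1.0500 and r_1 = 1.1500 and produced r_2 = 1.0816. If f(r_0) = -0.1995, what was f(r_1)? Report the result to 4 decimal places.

The secant line through (1.0500, -0.1995) and (1.1500, f(r_1)) crosses zero at r_2 = 1.0816.
So (1.0500, -0.1995), (1.1500, f(r_1)), (1.0816, 0) are collinear:
f(r_1) = -0.1995 · (1.1500 − 1.0816) / (1.0500 − 1.0816) = -0.1995 · (0.068400)/(-0.031600) = 0.431829

0.4318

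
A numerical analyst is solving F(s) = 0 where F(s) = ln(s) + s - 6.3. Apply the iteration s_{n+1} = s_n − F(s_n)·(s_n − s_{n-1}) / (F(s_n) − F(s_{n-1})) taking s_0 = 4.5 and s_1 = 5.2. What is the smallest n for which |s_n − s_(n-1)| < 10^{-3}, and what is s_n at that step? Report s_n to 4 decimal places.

F(4.5) = -0.295923, F(5.2) = 0.548659
s_2 = 5.200000 − 0.548659·(0.700000)/(0.844581) = 4.745265;  |Δ| = 0.454735
F(4.745265) = 0.002412
s_3 = 4.745265 − 0.002412·(-0.454735)/(-0.546247) = 4.743257;  |Δ| = 0.002008
F(4.743257) = -0.000019
s_4 = 4.743257 − (-0.000019)·(-0.002008)/(-0.002431) = 4.743273;  |Δ| = 0.000016
|s_4 − s_3| = 0.000016 < 10^{-3}

n = 4, s_n = 4.7433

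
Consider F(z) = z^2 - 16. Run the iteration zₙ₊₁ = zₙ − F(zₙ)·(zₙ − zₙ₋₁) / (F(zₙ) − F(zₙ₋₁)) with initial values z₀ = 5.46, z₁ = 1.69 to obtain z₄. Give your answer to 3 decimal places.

3.987

F(5.46) = 13.81160, F(1.69) = -13.14390
z₂ = 1.69000 − (-13.14390)·(1.69000 − 5.46000) / (-13.14390 − 13.81160) = 1.69000 − (49.55250)/(-26.95550) = 3.52831
F(3.52831) = -3.55104
z₃ = 3.52831 − (-3.55104)·(3.52831 − 1.69000) / (-3.55104 − (-13.14390)) = 3.52831 − (-6.52791)/(9.59286) = 4.20881
F(4.20881) = 1.71404
z₄ = 4.20881 − 1.71404·(4.20881 − 3.52831) / (1.71404 − (-3.55104)) = 4.20881 − (1.16640)/(5.26509) = 3.98727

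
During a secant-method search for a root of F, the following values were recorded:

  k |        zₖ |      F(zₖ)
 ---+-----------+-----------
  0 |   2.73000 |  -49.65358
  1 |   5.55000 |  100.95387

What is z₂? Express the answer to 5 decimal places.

3.65972

z₂ = 5.55000 − 100.95387·(5.55000 − 2.73000) / (100.95387 − (-49.65358))
   = 5.55000 − (284.6899134)/(150.6074500) = 3.6597222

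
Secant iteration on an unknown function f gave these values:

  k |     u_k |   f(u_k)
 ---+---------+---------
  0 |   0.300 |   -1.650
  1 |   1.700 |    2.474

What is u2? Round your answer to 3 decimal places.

0.860

u2 = 1.700 − 2.474·(1.700 − 0.300) / (2.474 − (-1.650))
   = 1.700 − (3.46360)/(4.12400) = 0.86014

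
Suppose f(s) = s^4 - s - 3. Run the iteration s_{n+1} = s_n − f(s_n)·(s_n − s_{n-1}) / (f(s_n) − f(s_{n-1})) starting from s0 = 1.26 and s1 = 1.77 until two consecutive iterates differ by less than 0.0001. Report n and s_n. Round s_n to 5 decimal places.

f(1.26) = -1.7395262, f(1.77) = 5.0450624
s2 = 1.7700000 − 5.0450624·(0.5100000)/(6.7845887) = 1.3907608;  |Δ| = 0.3792392
f(1.3907608) = -0.6495706
s3 = 1.3907608 − (-0.6495706)·(-0.3792392)/(-5.6946330) = 1.4340196;  |Δ| = 0.0432587
f(1.4340196) = -0.2051889
s4 = 1.4340196 − (-0.2051889)·(0.0432587)/(0.4443817) = 1.4539939;  |Δ| = 0.0199743
f(1.4539939) = 0.0154170
s5 = 1.4539939 − 0.0154170·(0.0199743)/(0.2206059) = 1.4525980;  |Δ| = 0.0013959
f(1.4525980) = -0.0003257
s6 = 1.4525980 − (-0.0003257)·(-0.0013959)/(-0.0157428) = 1.4526268;  |Δ| = 0.0000289
|s6 − s5| = 0.0000289 < 0.0001

n = 6, s_n = 1.45263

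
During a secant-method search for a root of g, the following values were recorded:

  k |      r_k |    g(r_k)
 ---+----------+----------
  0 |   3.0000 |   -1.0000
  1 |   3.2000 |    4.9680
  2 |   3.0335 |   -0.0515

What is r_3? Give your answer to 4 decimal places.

r_3 = 3.0335 − (-0.0515)·(3.0335 − 3.2000) / (-0.0515 − 4.9680)
   = 3.0335 − (0.008575)/(-5.019500) = 3.035208

3.0352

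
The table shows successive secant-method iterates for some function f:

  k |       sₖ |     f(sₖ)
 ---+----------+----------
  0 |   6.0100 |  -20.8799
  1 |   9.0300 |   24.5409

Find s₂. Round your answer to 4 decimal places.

s₂ = 9.0300 − 24.5409·(9.0300 − 6.0100) / (24.5409 − (-20.8799))
   = 9.0300 − (74.113518)/(45.420800) = 7.398291

7.3983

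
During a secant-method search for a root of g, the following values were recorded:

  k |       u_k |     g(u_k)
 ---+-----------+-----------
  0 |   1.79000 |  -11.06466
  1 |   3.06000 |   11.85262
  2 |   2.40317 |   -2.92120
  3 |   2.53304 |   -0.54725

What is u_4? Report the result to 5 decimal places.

u_4 = 2.53304 − (-0.54725)·(2.53304 − 2.40317) / (-0.54725 − (-2.92120))
   = 2.53304 − (-0.0710714)/(2.3739500) = 2.5629780

2.56298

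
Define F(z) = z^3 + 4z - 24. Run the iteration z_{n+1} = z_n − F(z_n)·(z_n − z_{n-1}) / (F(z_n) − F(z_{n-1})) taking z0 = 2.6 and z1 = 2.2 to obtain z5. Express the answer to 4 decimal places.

F(2.6) = 3.976000, F(2.2) = -4.552000
z2 = 2.200000 − (-4.552000)·(2.200000 − 2.600000) / (-4.552000 − 3.976000) = 2.200000 − (1.820800)/(-8.528000) = 2.413508
F(2.413508) = -0.287224
z3 = 2.413508 − (-0.287224)·(2.413508 − 2.200000) / (-0.287224 − (-4.552000)) = 2.413508 − (-0.061325)/(4.264776) = 2.427888
F(2.427888) = 0.023074
z4 = 2.427888 − 0.023074·(2.427888 − 2.413508) / (0.023074 − (-0.287224)) = 2.427888 − (0.000332)/(0.310298) = 2.426819
F(2.426819) = -0.000103
z5 = 2.426819 − (-0.000103)·(2.426819 − 2.427888) / (-0.000103 − 0.023074) = 2.426819 − (0.000000)/(-0.023177) = 2.426823

2.4268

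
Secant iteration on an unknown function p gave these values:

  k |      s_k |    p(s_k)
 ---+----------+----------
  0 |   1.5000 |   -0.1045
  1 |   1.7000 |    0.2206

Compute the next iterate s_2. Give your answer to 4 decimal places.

1.5643

s_2 = 1.7000 − 0.2206·(1.7000 − 1.5000) / (0.2206 − (-0.1045))
   = 1.7000 − (0.044120)/(0.325100) = 1.564288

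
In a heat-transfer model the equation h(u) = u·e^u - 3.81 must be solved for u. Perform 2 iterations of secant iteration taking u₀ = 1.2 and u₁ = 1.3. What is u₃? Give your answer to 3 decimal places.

1.176

h(1.2) = 0.17414, h(1.3) = 0.96009
u₂ = 1.30000 − 0.96009·(1.30000 − 1.20000) / (0.96009 − 0.17414) = 1.30000 − (0.09601)/(0.78595) = 1.17784
h(1.17784) = 0.01488
u₃ = 1.17784 − 0.01488·(1.17784 − 1.30000) / (0.01488 − 0.96009) = 1.17784 − (-0.00182)/(-0.94520) = 1.17592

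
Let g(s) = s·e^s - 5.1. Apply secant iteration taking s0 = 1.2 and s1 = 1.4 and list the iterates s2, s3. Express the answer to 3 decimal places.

g(1.2) = -1.11586, g(1.4) = 0.57728
s2 = 1.40000 − 0.57728·(1.40000 − 1.20000) / (0.57728 − (-1.11586)) = 1.40000 − (0.11546)/(1.69314) = 1.33181
g(1.33181) = -0.05525
s3 = 1.33181 − (-0.05525)·(1.33181 − 1.40000) / (-0.05525 − 0.57728) = 1.33181 − (0.00377)/(-0.63253) = 1.33777

1.332, 1.338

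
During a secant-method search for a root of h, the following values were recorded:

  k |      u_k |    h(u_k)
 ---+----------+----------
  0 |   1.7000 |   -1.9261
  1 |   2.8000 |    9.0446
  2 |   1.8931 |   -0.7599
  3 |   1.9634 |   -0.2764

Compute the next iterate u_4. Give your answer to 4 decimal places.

2.0036

u_4 = 1.9634 − (-0.2764)·(1.9634 − 1.8931) / (-0.2764 − (-0.7599))
   = 1.9634 − (-0.019431)/(0.483500) = 2.003588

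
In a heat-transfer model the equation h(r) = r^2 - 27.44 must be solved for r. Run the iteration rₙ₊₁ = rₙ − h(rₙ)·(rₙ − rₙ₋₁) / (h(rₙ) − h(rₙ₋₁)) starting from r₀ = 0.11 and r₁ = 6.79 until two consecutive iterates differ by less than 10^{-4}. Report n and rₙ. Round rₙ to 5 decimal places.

h(0.11) = -27.4279000, h(6.79) = 18.6641000
r₂ = 6.7900000 − 18.6641000·(6.6800000)/(46.0920000) = 4.0850580;  |Δ| = 2.7049420
h(4.0850580) = -10.7523014
r₃ = 4.0850580 − (-10.7523014)·(-2.7049420)/(-29.4164014) = 5.0737701;  |Δ| = 0.9887121
h(5.0737701) = -1.6968573
r₄ = 5.0737701 − (-1.6968573)·(0.9887121)/(9.0554441) = 5.2590402;  |Δ| = 0.1852701
h(5.2590402) = 0.2175038
r₅ = 5.2590402 − 0.2175038·(0.1852701)/(1.9143611) = 5.2379904;  |Δ| = 0.0210498
h(5.2379904) = -0.0034568
r₆ = 5.2379904 − (-0.0034568)·(-0.0210498)/(-0.2209607) = 5.2383197;  |Δ| = 0.0003293
h(5.2383197) = -0.0000068
r₇ = 5.2383197 − (-0.0000068)·(0.0003293)/(0.0034500) = 5.2383203;  |Δ| = 0.0000007
|r₇ − r₆| = 0.0000007 < 10^{-4}

n = 7, rₙ = 5.23832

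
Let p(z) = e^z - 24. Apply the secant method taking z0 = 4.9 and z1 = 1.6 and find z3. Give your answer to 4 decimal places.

p(4.9) = 110.289780, p(1.6) = -19.046968
z2 = 1.600000 − (-19.046968)·(1.600000 − 4.900000) / (-19.046968 − 110.289780) = 1.600000 − (62.854993)/(-129.336747) = 2.085979
p(2.085979) = -15.947526
z3 = 2.085979 − (-15.947526)·(2.085979 − 1.600000) / (-15.947526 − (-19.046968)) = 2.085979 − (-7.750169)/(3.099442) = 4.586484

4.5865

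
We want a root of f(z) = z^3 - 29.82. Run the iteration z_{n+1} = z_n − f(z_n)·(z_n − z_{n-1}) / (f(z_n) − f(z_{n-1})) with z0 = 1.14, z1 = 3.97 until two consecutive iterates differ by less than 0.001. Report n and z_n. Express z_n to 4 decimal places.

f(1.14) = -28.338456, f(3.97) = 32.750773
z2 = 3.970000 − 32.750773·(2.830000)/(61.089229) = 2.452798;  |Δ| = 1.517202
f(2.452798) = -15.063429
z3 = 2.452798 − (-15.063429)·(-1.517202)/(-47.814202) = 2.930779;  |Δ| = 0.477981
f(2.930779) = -4.646180
z4 = 2.930779 − (-4.646180)·(0.477981)/(10.417249) = 3.143962;  |Δ| = 0.213183
f(3.143962) = 1.256487
z5 = 3.143962 − 1.256487·(0.213183)/(5.902667) = 3.098582;  |Δ| = 0.045380
f(3.098582) = -0.069854
z6 = 3.098582 − (-0.069854)·(-0.045380)/(-1.326341) = 3.100972;  |Δ| = 0.002390
f(3.100972) = -0.000960
z7 = 3.100972 − (-0.000960)·(0.002390)/(0.068894) = 3.101006;  |Δ| = 0.000033
|z7 − z6| = 0.000033 < 0.001

n = 7, z_n = 3.1010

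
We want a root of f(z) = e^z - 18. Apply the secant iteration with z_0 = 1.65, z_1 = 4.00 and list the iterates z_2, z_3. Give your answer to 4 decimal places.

f(1.65) = -12.793020, f(4.00) = 36.598150
z_2 = 4.000000 − 36.598150·(4.000000 − 1.650000) / (36.598150 − (-12.793020)) = 4.000000 − (86.005653)/(49.391170) = 2.258684
f(2.258684) = -8.429517
z_3 = 2.258684 − (-8.429517)·(2.258684 − 4.000000) / (-8.429517 − 36.598150) = 2.258684 − (14.678456)/(-45.027667) = 2.584671

2.2587, 2.5847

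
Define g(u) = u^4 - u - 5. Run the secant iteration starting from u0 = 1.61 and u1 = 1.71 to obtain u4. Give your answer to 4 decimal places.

1.6030

g(1.61) = 0.108982, g(1.71) = 1.840361
u2 = 1.710000 − 1.840361·(1.710000 − 1.610000) / (1.840361 − 0.108982) = 1.710000 − (0.184036)/(1.731378) = 1.603705
g(1.603705) = 0.010816
u3 = 1.603705 − 0.010816·(1.603705 − 1.710000) / (0.010816 − 1.840361) = 1.603705 − (-0.001150)/(-1.829545) = 1.603077
g(1.603077) = 0.001083
u4 = 1.603077 − 0.001083·(1.603077 − 1.603705) / (0.001083 − 0.010816) = 1.603077 − (-0.000001)/(-0.009733) = 1.603007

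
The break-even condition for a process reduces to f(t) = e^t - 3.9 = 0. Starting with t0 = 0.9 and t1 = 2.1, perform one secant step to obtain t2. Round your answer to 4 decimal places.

1.2029

f(0.9) = -1.440397, f(2.1) = 4.266170
t2 = 2.100000 − 4.266170·(2.100000 − 0.900000) / (4.266170 − (-1.440397)) = 2.100000 − (5.119404)/(5.706567) = 1.202892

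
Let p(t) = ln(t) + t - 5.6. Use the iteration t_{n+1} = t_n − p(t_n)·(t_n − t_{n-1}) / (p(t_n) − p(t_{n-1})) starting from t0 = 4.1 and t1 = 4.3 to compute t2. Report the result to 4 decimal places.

4.1719

p(4.1) = -0.089013, p(4.3) = 0.158615
t2 = 4.300000 − 0.158615·(4.300000 − 4.100000) / (0.158615 − (-0.089013)) = 4.300000 − (0.031723)/(0.247628) = 4.171893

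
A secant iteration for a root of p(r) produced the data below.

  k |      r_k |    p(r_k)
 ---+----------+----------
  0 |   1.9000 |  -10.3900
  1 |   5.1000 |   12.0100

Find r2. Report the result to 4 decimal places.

r2 = 5.1000 − 12.0100·(5.1000 − 1.9000) / (12.0100 − (-10.3900))
   = 5.1000 − (38.432000)/(22.400000) = 3.384286

3.3843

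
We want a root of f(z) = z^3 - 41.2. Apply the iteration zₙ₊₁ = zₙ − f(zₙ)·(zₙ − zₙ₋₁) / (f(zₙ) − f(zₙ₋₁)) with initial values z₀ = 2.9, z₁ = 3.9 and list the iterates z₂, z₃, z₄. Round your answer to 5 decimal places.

3.38128, 3.44509, 3.45400

f(2.9) = -16.8110000, f(3.9) = 18.1190000
z₂ = 3.9000000 − 18.1190000·(3.9000000 − 2.9000000) / (18.1190000 − (-16.8110000)) = 3.9000000 − (18.1190000)/(34.9300000) = 3.3812768
f(3.3812768) = -2.5417501
z₃ = 3.3812768 − (-2.5417501)·(3.3812768 − 3.9000000) / (-2.5417501 − 18.1190000) = 3.3812768 − (1.3184646)/(-20.6607501) = 3.4450918
f(3.4450918) = -0.3113859
z₄ = 3.4450918 − (-0.3113859)·(3.4450918 − 3.3812768) / (-0.3113859 − (-2.5417501)) = 3.4450918 − (-0.0198711)/(2.2303642) = 3.4540011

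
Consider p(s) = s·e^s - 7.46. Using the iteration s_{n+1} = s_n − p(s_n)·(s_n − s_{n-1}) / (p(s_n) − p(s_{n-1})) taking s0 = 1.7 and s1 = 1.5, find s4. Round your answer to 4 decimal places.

1.5630

p(1.7) = 1.845711, p(1.5) = -0.737466
s2 = 1.500000 − (-0.737466)·(1.500000 − 1.700000) / (-0.737466 − 1.845711) = 1.500000 − (0.147493)/(-2.583177) = 1.557098
p(1.557098) = -0.071526
s3 = 1.557098 − (-0.071526)·(1.557098 − 1.500000) / (-0.071526 − (-0.737466)) = 1.557098 − (-0.004084)/(0.665940) = 1.563230
p(1.563230) = 0.003202
s4 = 1.563230 − 0.003202·(1.563230 − 1.557098) / (0.003202 − (-0.071526)) = 1.563230 − (0.000020)/(0.074728) = 1.562967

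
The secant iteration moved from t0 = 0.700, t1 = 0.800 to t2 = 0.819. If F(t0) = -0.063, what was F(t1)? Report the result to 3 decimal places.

The secant line through (0.700, -0.063) and (0.800, F(t1)) crosses zero at t2 = 0.819.
So (0.700, -0.063), (0.800, F(t1)), (0.819, 0) are collinear:
F(t1) = -0.063 · (0.800 − 0.819) / (0.700 − 0.819) = -0.063 · (-0.01900)/(-0.11900) = -0.01006

-0.010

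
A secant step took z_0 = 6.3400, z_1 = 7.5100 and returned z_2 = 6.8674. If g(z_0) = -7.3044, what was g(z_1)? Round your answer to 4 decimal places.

The secant line through (6.3400, -7.3044) and (7.5100, g(z_1)) crosses zero at z_2 = 6.8674.
So (6.3400, -7.3044), (7.5100, g(z_1)), (6.8674, 0) are collinear:
g(z_1) = -7.3044 · (7.5100 − 6.8674) / (6.3400 − 6.8674) = -7.3044 · (0.642600)/(-0.527400) = 8.899900

8.8999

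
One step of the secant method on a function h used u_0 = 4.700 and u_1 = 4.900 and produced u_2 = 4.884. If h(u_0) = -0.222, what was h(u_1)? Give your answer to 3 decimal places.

The secant line through (4.700, -0.222) and (4.900, h(u_1)) crosses zero at u_2 = 4.884.
So (4.700, -0.222), (4.900, h(u_1)), (4.884, 0) are collinear:
h(u_1) = -0.222 · (4.900 − 4.884) / (4.700 − 4.884) = -0.222 · (0.01600)/(-0.18400) = 0.01930

0.019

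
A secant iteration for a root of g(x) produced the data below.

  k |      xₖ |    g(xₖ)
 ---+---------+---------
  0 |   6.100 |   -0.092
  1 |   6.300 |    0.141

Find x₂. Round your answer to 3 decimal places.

6.179

x₂ = 6.300 − 0.141·(6.300 − 6.100) / (0.141 − (-0.092))
   = 6.300 − (0.02820)/(0.23300) = 6.17897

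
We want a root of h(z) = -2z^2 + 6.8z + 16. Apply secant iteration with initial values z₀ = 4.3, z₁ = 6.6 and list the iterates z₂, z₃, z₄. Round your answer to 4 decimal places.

h(4.3) = 8.260000, h(6.6) = -26.240000
z₂ = 6.600000 − (-26.240000)·(6.600000 − 4.300000) / (-26.240000 − 8.260000) = 6.600000 − (-60.352000)/(-34.500000) = 4.850667
h(4.850667) = 1.926599
z₃ = 4.850667 − 1.926599·(4.850667 − 6.600000) / (1.926599 − (-26.240000)) = 4.850667 − (-3.370264)/(28.166599) = 4.970321
h(4.970321) = 0.389997
z₄ = 4.970321 − 0.389997·(4.970321 − 4.850667) / (0.389997 − 1.926599) = 4.970321 − (0.046665)/(-1.536602) = 5.000690

4.8507, 4.9703, 5.0007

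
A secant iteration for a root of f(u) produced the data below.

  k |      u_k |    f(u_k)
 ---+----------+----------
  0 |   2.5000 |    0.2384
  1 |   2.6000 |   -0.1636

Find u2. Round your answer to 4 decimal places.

u2 = 2.6000 − (-0.1636)·(2.6000 − 2.5000) / (-0.1636 − 0.2384)
   = 2.6000 − (-0.016360)/(-0.402000) = 2.559303

2.5593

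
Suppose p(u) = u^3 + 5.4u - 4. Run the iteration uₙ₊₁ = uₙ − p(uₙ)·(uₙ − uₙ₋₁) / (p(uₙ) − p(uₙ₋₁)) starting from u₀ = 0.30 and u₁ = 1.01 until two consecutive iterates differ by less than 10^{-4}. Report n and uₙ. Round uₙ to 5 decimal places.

p(0.30) = -2.3530000, p(1.01) = 2.4843010
u₂ = 1.0100000 − 2.4843010·(0.7100000)/(4.8373010) = 0.6453641;  |Δ| = 0.3646359
p(0.6453641) = -0.2462432
u₃ = 0.6453641 − (-0.2462432)·(-0.3646359)/(-2.7305442) = 0.6782473;  |Δ| = 0.0328832
p(0.6782473) = -0.0254576
u₄ = 0.6782473 − (-0.0254576)·(0.0328832)/(0.2207856) = 0.6820389;  |Δ| = 0.0037916
p(0.6820389) = 0.0002789
u₅ = 0.6820389 − 0.0002789·(0.0037916)/(0.0257365) = 0.6819978;  |Δ| = 0.0000411
|u₅ − u₄| = 0.0000411 < 10^{-4}

n = 5, uₙ = 0.68200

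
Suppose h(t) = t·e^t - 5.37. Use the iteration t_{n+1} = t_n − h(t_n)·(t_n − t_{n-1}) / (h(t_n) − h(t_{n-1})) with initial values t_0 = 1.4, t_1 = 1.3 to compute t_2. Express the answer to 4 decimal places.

1.3661

h(1.4) = 0.307280, h(1.3) = -0.599914
t_2 = 1.300000 − (-0.599914)·(1.300000 − 1.400000) / (-0.599914 − 0.307280) = 1.300000 − (0.059991)/(-0.907194) = 1.366129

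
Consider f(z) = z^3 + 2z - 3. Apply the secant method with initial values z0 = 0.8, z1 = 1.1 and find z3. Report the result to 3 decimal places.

f(0.8) = -0.88800, f(1.1) = 0.53100
z2 = 1.10000 − 0.53100·(1.10000 − 0.80000) / (0.53100 − (-0.88800)) = 1.10000 − (0.15930)/(1.41900) = 0.98774
f(0.98774) = -0.06086
z3 = 0.98774 − (-0.06086)·(0.98774 − 1.10000) / (-0.06086 − 0.53100) = 0.98774 − (0.00683)/(-0.59186) = 0.99928

0.999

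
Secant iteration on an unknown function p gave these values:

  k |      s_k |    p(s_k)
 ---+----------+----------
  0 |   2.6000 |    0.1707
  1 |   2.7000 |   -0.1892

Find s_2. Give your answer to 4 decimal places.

2.6474

s_2 = 2.7000 − (-0.1892)·(2.7000 − 2.6000) / (-0.1892 − 0.1707)
   = 2.7000 − (-0.018920)/(-0.359900) = 2.647430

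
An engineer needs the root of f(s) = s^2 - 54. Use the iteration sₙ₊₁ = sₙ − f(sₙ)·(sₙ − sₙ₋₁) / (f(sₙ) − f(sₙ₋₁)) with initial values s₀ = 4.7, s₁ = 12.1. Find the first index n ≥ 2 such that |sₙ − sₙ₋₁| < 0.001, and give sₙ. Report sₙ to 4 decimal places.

n = 6, sₙ = 7.3485

f(4.7) = -31.910000, f(12.1) = 92.410000
s₂ = 12.100000 − 92.410000·(7.400000)/(124.320000) = 6.599405;  |Δ| = 5.500595
f(6.599405) = -10.447857
s₃ = 6.599405 − (-10.447857)·(-5.500595)/(-102.857857) = 7.158131;  |Δ| = 0.558727
f(7.158131) = -2.761154
s₄ = 7.158131 − (-2.761154)·(0.558727)/(7.686703) = 7.358833;  |Δ| = 0.200701
f(7.358833) = 0.152418
s₅ = 7.358833 − 0.152418·(0.200701)/(2.913572) = 7.348333;  |Δ| = 0.010499
f(7.348333) = -0.001997
s₆ = 7.348333 − (-0.001997)·(-0.010499)/(-0.154415) = 7.348469;  |Δ| = 0.000136
|s₆ − s₅| = 0.000136 < 0.001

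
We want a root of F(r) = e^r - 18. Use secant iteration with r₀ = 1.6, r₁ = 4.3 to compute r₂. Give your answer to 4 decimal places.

F(1.6) = -13.046968, F(4.3) = 55.699794
r₂ = 4.300000 − 55.699794·(4.300000 − 1.600000) / (55.699794 − (-13.046968)) = 4.300000 − (150.389443)/(68.746761) = 2.112414

2.1124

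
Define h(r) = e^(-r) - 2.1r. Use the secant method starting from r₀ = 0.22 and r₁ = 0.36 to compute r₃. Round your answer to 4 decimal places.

0.3392

h(0.22) = 0.340519, h(0.36) = -0.058324
r₂ = 0.360000 − (-0.058324)·(0.360000 − 0.220000) / (-0.058324 − 0.340519) = 0.360000 − (-0.008165)/(-0.398842) = 0.339527
h(0.339527) = -0.000901
r₃ = 0.339527 − (-0.000901)·(0.339527 − 0.360000) / (-0.000901 − (-0.058324)) = 0.339527 − (0.000018)/(0.057423) = 0.339206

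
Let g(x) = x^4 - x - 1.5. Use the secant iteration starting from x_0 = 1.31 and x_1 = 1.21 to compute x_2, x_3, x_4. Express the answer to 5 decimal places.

g(1.31) = 0.1349992, g(1.21) = -0.5664112
x_2 = 1.2100000 − (-0.5664112)·(1.2100000 − 1.3100000) / (-0.5664112 − 0.1349992) = 1.2100000 − (0.0566411)/(-0.7014104) = 1.2907532
g(1.2907532) = -0.0150513
x_3 = 1.2907532 − (-0.0150513)·(1.2907532 − 1.2100000) / (-0.0150513 − (-0.5664112)) = 1.2907532 − (-0.0012154)/(0.5513598) = 1.2929576
g(1.2929576) = 0.0017551
x_4 = 1.2929576 − 0.0017551·(1.2929576 − 1.2907532) / (0.0017551 − (-0.0150513)) = 1.2929576 − (0.0000039)/(0.0168064) = 1.2927274

1.29075, 1.29296, 1.29273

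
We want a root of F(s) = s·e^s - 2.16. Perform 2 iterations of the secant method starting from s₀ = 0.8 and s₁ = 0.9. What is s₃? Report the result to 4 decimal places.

0.8884

F(0.8) = -0.379567, F(0.9) = 0.053643
s₂ = 0.900000 − 0.053643·(0.900000 − 0.800000) / (0.053643 − (-0.379567)) = 0.900000 − (0.005364)/(0.433210) = 0.887617
F(0.887617) = -0.003680
s₃ = 0.887617 − (-0.003680)·(0.887617 − 0.900000) / (-0.003680 − 0.053643) = 0.887617 − (0.000046)/(-0.057323) = 0.888412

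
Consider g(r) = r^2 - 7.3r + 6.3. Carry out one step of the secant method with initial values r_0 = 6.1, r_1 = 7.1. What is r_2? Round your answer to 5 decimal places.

6.27288

g(6.1) = -1.0200000, g(7.1) = 4.8800000
r_2 = 7.1000000 − 4.8800000·(7.1000000 − 6.1000000) / (4.8800000 − (-1.0200000)) = 7.1000000 − (4.8800000)/(5.9000000) = 6.2728814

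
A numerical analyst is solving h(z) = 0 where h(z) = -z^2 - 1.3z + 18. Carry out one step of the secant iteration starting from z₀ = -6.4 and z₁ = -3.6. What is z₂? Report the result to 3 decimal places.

-4.717

h(-6.4) = -14.64000, h(-3.6) = 9.72000
z₂ = -3.60000 − 9.72000·(-3.60000 − (-6.40000)) / (9.72000 − (-14.64000)) = -3.60000 − (27.21600)/(24.36000) = -4.71724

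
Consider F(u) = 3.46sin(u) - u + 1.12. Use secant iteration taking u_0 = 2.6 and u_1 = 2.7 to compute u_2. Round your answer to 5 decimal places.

2.67499

F(2.6) = 0.3036347, F(2.7) = -0.1012656
u_2 = 2.7000000 − (-0.1012656)·(2.7000000 − 2.6000000) / (-0.1012656 − 0.3036347) = 2.7000000 − (-0.0101266)/(-0.4049004) = 2.6749900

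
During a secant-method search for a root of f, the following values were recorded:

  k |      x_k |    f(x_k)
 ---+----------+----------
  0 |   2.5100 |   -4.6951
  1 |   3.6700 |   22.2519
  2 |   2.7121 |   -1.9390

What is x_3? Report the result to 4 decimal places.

2.7889

x_3 = 2.7121 − (-1.9390)·(2.7121 − 3.6700) / (-1.9390 − 22.2519)
   = 2.7121 − (1.857368)/(-24.190900) = 2.788880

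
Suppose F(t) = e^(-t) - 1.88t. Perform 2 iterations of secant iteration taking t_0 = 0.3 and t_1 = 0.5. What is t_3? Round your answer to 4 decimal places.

0.3681

F(0.3) = 0.176818, F(0.5) = -0.333469
t_2 = 0.500000 − (-0.333469)·(0.500000 − 0.300000) / (-0.333469 − 0.176818) = 0.500000 − (-0.066694)/(-0.510288) = 0.369301
F(0.369301) = -0.003070
t_3 = 0.369301 − (-0.003070)·(0.369301 − 0.500000) / (-0.003070 − (-0.333469)) = 0.369301 − (0.000401)/(0.330400) = 0.368087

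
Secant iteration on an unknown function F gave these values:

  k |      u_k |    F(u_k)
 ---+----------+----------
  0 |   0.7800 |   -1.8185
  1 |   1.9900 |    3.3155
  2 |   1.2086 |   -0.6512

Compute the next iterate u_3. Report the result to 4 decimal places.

u_3 = 1.2086 − (-0.6512)·(1.2086 − 1.9900) / (-0.6512 − 3.3155)
   = 1.2086 − (0.508848)/(-3.966700) = 1.336880

1.3369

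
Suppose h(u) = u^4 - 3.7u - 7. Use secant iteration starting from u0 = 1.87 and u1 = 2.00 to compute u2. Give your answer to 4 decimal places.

h(1.87) = -1.690690, h(2.00) = 1.600000
u2 = 2.000000 − 1.600000·(2.000000 − 1.870000) / (1.600000 − (-1.690690)) = 2.000000 − (0.208000)/(3.290690) = 1.936791

1.9368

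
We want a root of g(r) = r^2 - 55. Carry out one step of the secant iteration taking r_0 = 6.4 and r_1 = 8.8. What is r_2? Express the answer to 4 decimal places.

7.3237

g(6.4) = -14.040000, g(8.8) = 22.440000
r_2 = 8.800000 − 22.440000·(8.800000 − 6.400000) / (22.440000 − (-14.040000)) = 8.800000 − (53.856000)/(36.480000) = 7.323684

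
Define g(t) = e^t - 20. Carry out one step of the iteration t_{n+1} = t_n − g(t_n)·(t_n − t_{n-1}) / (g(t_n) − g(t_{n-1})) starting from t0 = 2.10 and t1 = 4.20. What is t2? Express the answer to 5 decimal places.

2.52466

g(2.10) = -11.8338301, g(4.20) = 46.6863310
t2 = 4.2000000 − 46.6863310·(4.2000000 − 2.1000000) / (46.6863310 − (-11.8338301)) = 4.2000000 − (98.0412952)/(58.5201611) = 2.5246578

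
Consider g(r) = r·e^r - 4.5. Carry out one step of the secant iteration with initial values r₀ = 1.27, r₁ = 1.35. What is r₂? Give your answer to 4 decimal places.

1.2674

g(1.27) = 0.022283, g(1.35) = 0.707524
r₂ = 1.350000 − 0.707524·(1.350000 − 1.270000) / (0.707524 − 0.022283) = 1.350000 − (0.056602)/(0.685242) = 1.267399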